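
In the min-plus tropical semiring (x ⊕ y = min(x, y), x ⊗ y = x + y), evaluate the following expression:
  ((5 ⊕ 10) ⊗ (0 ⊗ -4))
((5 ⊕ 10) ⊗ (0 ⊗ -4)) = 1

Expand innermost to outermost. Recall ⊕ takes the minimum of its arguments and ⊗ takes their sum. Working out the expression ((5 ⊕ 10) ⊗ (0 ⊗ -4)) gives 1.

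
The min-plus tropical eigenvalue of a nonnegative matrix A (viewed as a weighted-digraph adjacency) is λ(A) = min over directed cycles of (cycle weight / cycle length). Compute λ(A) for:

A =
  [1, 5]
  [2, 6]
λ(A) = 1

Enumerate directed cycles and compute their means (weight / length). Sample:
  cycle 0 → 0: weight = 1, length = 1, mean = 1/1 ≈ 1.000
  cycle 1 → 1: weight = 6, length = 1, mean = 6/1 ≈ 6.000
  cycle 0 → 1 → 0: weight = 7, length = 2, mean = 7/2 ≈ 3.500
  cycle 1 → 0 → 1: weight = 7, length = 2, mean = 7/2 ≈ 3.500
Minimum mean = 1.000, attained e.g. along the cycle 0 → 0 with weight 1 and length 1. So λ(A) = 1/1 = 1.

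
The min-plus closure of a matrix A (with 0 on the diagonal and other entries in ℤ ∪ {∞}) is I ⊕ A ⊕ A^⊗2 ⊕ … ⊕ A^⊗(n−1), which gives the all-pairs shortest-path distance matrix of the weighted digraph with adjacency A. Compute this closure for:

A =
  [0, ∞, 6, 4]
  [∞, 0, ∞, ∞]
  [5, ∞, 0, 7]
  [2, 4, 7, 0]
Closure =
  [0, 8, 6, 4]
  [∞, 0, ∞, ∞]
  [5, 11, 0, 7]
  [2, 4, 7, 0]

This is the Floyd-Warshall all-pairs shortest-path computation. For each intermediate vertex k = 0, 1, …, 3, update dist[i][j] ← min(dist[i][j], dist[i][k] + dist[k][j]). The final matrix gives, for each (i, j), the minimum total weight of any directed path from i to j (possibly empty when i = j).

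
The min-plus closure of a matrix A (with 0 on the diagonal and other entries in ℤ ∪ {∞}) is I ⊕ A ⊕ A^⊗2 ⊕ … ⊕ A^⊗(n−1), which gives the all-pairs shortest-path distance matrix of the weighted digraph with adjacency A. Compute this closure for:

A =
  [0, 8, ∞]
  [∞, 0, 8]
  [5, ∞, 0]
Closure =
  [0, 8, 16]
  [13, 0, 8]
  [5, 13, 0]

This is the Floyd-Warshall all-pairs shortest-path computation. For each intermediate vertex k = 0, 1, …, 2, update dist[i][j] ← min(dist[i][j], dist[i][k] + dist[k][j]). The final matrix gives, for each (i, j), the minimum total weight of any directed path from i to j (possibly empty when i = j).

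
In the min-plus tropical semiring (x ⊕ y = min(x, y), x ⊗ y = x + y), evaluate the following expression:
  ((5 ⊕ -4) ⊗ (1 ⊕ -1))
((5 ⊕ -4) ⊗ (1 ⊕ -1)) = -5

Expand innermost to outermost. Recall ⊕ takes the minimum of its arguments and ⊗ takes their sum. Working out the expression ((5 ⊕ -4) ⊗ (1 ⊕ -1)) gives -5.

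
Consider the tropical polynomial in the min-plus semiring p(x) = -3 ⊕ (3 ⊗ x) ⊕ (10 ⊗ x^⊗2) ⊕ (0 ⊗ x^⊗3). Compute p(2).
p(2) = -3

A tropical monomial a ⊗ x^⊗i evaluates to a + i · x. Evaluating each term at x = 2:
  Term 0 contributes -3 + 0 · 2 = -3
  Term 1 contributes 3 + 1 · 2 = 5
  Term 2 contributes 10 + 2 · 2 = 14
  Term 3 contributes 0 + 3 · 2 = 6
p(2) = ⊕ of these = min[-3, 5, 14, 6] = -3.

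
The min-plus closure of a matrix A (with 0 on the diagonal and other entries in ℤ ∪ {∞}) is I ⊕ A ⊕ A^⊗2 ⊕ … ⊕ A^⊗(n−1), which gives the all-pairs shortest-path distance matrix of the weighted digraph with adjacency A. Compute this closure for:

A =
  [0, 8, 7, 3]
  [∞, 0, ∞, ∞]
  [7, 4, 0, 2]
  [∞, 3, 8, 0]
Closure =
  [0, 6, 7, 3]
  [∞, 0, ∞, ∞]
  [7, 4, 0, 2]
  [15, 3, 8, 0]

This is the Floyd-Warshall all-pairs shortest-path computation. For each intermediate vertex k = 0, 1, …, 3, update dist[i][j] ← min(dist[i][j], dist[i][k] + dist[k][j]). The final matrix gives, for each (i, j), the minimum total weight of any directed path from i to j (possibly empty when i = j).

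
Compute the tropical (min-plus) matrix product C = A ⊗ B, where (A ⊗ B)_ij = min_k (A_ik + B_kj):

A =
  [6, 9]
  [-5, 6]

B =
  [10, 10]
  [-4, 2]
A ⊗ B =
  [5, 11]
  [2, 5]

Apply the min-plus product entry-by-entry:
  C[0][0] = min over k of (A[0][0] + B[0][0] = 6 + 10 = 16, A[0][1] + B[1][0] = 9 + -4 = 5) = 5 (attained at k = 1)
  C[0][1] = min over k of (A[0][0] + B[0][1] = 6 + 10 = 16, A[0][1] + B[1][1] = 9 + 2 = 11) = 11 (attained at k = 1)
  C[1][0] = min over k of (A[1][0] + B[0][0] = -5 + 10 = 5, A[1][1] + B[1][0] = 6 + -4 = 2) = 2 (attained at k = 1)
  C[1][1] = min over k of (A[1][0] + B[0][1] = -5 + 10 = 5, A[1][1] + B[1][1] = 6 + 2 = 8) = 5 (attained at k = 0)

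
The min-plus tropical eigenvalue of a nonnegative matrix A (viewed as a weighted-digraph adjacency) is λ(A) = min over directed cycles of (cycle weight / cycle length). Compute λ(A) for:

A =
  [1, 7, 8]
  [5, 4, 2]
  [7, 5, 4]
λ(A) = 1

Enumerate directed cycles and compute their means (weight / length). Sample:
  cycle 0 → 0: weight = 1, length = 1, mean = 1/1 ≈ 1.000
  cycle 1 → 1: weight = 4, length = 1, mean = 4/1 ≈ 4.000
  cycle 2 → 2: weight = 4, length = 1, mean = 4/1 ≈ 4.000
  cycle 0 → 1 → 0: weight = 12, length = 2, mean = 12/2 ≈ 6.000
  cycle 0 → 2 → 0: weight = 15, length = 2, mean = 15/2 ≈ 7.500
  cycle 1 → 0 → 1: weight = 12, length = 2, mean = 12/2 ≈ 6.000
Minimum mean = 1.000, attained e.g. along the cycle 0 → 0 with weight 1 and length 1. So λ(A) = 1/1 = 1.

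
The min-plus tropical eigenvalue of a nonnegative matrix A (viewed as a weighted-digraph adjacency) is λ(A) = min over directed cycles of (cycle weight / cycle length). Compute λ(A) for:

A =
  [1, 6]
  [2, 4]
λ(A) = 1

Enumerate directed cycles and compute their means (weight / length). Sample:
  cycle 0 → 0: weight = 1, length = 1, mean = 1/1 ≈ 1.000
  cycle 1 → 1: weight = 4, length = 1, mean = 4/1 ≈ 4.000
  cycle 0 → 1 → 0: weight = 8, length = 2, mean = 8/2 ≈ 4.000
  cycle 1 → 0 → 1: weight = 8, length = 2, mean = 8/2 ≈ 4.000
Minimum mean = 1.000, attained e.g. along the cycle 0 → 0 with weight 1 and length 1. So λ(A) = 1/1 = 1.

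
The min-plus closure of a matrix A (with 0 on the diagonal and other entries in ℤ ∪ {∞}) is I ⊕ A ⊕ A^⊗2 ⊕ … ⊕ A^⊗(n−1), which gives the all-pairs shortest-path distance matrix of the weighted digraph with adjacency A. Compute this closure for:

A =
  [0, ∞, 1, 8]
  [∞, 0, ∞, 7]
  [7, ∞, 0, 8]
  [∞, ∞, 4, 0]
Closure =
  [0, ∞, 1, 8]
  [18, 0, 11, 7]
  [7, ∞, 0, 8]
  [11, ∞, 4, 0]

This is the Floyd-Warshall all-pairs shortest-path computation. For each intermediate vertex k = 0, 1, …, 3, update dist[i][j] ← min(dist[i][j], dist[i][k] + dist[k][j]). The final matrix gives, for each (i, j), the minimum total weight of any directed path from i to j (possibly empty when i = j).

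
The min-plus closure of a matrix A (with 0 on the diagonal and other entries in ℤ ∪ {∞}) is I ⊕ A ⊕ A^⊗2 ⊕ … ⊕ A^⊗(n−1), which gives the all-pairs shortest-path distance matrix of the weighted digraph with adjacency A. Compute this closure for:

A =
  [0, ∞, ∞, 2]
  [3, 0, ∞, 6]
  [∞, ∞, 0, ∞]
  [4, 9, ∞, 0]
Closure =
  [0, 11, ∞, 2]
  [3, 0, ∞, 5]
  [∞, ∞, 0, ∞]
  [4, 9, ∞, 0]

This is the Floyd-Warshall all-pairs shortest-path computation. For each intermediate vertex k = 0, 1, …, 3, update dist[i][j] ← min(dist[i][j], dist[i][k] + dist[k][j]). The final matrix gives, for each (i, j), the minimum total weight of any directed path from i to j (possibly empty when i = j).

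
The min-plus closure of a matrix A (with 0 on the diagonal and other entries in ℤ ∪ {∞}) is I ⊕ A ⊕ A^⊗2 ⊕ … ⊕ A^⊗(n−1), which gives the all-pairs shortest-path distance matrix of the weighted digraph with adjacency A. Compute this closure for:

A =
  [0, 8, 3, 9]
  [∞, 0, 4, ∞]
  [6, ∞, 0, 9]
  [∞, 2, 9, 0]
Closure =
  [0, 8, 3, 9]
  [10, 0, 4, 13]
  [6, 11, 0, 9]
  [12, 2, 6, 0]

This is the Floyd-Warshall all-pairs shortest-path computation. For each intermediate vertex k = 0, 1, …, 3, update dist[i][j] ← min(dist[i][j], dist[i][k] + dist[k][j]). The final matrix gives, for each (i, j), the minimum total weight of any directed path from i to j (possibly empty when i = j).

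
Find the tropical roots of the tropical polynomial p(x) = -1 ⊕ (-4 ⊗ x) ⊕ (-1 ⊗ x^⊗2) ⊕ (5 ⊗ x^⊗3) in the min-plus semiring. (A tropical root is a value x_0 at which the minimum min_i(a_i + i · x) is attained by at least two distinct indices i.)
Roots: {-6, -3, 3}

Each tropical root is a break point of the lower envelope of the lines y = a_i + i · x (there are 4 lines, with slopes 0, 1, ..., 3). Only the lines that attain the minimum somewhere contribute to roots; other lines are dominated. Here the surviving (envelope) indices are i = 3, i = 2, i = 1, i = 0.
Intersections between consecutive envelope lines give the roots: for adjacent envelope indices i < j the intersection is x = (a_i − a_j) / (j − i). Reading off the sorted break points: {-6, -3, 3}.
Verification: at each break x_0, at least two indices attain the minimum of min_i(a_i + i · x_0).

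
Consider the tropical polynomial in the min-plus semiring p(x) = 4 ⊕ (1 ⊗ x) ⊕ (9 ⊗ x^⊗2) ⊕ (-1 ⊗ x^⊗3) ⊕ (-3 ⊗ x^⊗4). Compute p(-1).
p(-1) = -7

A tropical monomial a ⊗ x^⊗i evaluates to a + i · x. Evaluating each term at x = -1:
  Term 0 contributes 4 + 0 · -1 = 4
  Term 1 contributes 1 + 1 · -1 = 0
  Term 2 contributes 9 + 2 · -1 = 7
  Term 3 contributes -1 + 3 · -1 = -4
  Term 4 contributes -3 + 4 · -1 = -7
p(-1) = ⊕ of these = min[4, 0, 7, -4, -7] = -7.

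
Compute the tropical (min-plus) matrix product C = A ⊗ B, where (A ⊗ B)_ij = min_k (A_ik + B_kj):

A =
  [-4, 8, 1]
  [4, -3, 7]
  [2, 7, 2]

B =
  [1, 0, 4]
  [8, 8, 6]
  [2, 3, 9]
A ⊗ B =
  [-3, -4, 0]
  [5, 4, 3]
  [3, 2, 6]

Apply the min-plus product entry-by-entry:
  C[0][0] = min over k of (A[0][0] + B[0][0] = -4 + 1 = -3, A[0][1] + B[1][0] = 8 + 8 = 16, A[0][2] + B[2][0] = 1 + 2 = 3) = -3 (attained at k = 0)
  C[0][1] = min over k of (A[0][0] + B[0][1] = -4 + 0 = -4, A[0][1] + B[1][1] = 8 + 8 = 16, A[0][2] + B[2][1] = 1 + 3 = 4) = -4 (attained at k = 0)
  C[0][2] = min over k of (A[0][0] + B[0][2] = -4 + 4 = 0, A[0][1] + B[1][2] = 8 + 6 = 14, A[0][2] + B[2][2] = 1 + 9 = 10) = 0 (attained at k = 0)
  C[1][0] = min over k of (A[1][0] + B[0][0] = 4 + 1 = 5, A[1][1] + B[1][0] = -3 + 8 = 5, A[1][2] + B[2][0] = 7 + 2 = 9) = 5 (attained at k = 0)
  C[1][1] = min over k of (A[1][0] + B[0][1] = 4 + 0 = 4, A[1][1] + B[1][1] = -3 + 8 = 5, A[1][2] + B[2][1] = 7 + 3 = 10) = 4 (attained at k = 0)
  C[1][2] = min over k of (A[1][0] + B[0][2] = 4 + 4 = 8, A[1][1] + B[1][2] = -3 + 6 = 3, A[1][2] + B[2][2] = 7 + 9 = 16) = 3 (attained at k = 1)
  C[2][0] = min over k of (A[2][0] + B[0][0] = 2 + 1 = 3, A[2][1] + B[1][0] = 7 + 8 = 15, A[2][2] + B[2][0] = 2 + 2 = 4) = 3 (attained at k = 0)
  C[2][1] = min over k of (A[2][0] + B[0][1] = 2 + 0 = 2, A[2][1] + B[1][1] = 7 + 8 = 15, A[2][2] + B[2][1] = 2 + 3 = 5) = 2 (attained at k = 0)
  C[2][2] = min over k of (A[2][0] + B[0][2] = 2 + 4 = 6, A[2][1] + B[1][2] = 7 + 6 = 13, A[2][2] + B[2][2] = 2 + 9 = 11) = 6 (attained at k = 0)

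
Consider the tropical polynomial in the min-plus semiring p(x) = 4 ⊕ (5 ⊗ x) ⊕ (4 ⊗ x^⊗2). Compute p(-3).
p(-3) = -2

A tropical monomial a ⊗ x^⊗i evaluates to a + i · x. Evaluating each term at x = -3:
  Term 0 contributes 4 + 0 · -3 = 4
  Term 1 contributes 5 + 1 · -3 = 2
  Term 2 contributes 4 + 2 · -3 = -2
p(-3) = ⊕ of these = min[4, 2, -2] = -2.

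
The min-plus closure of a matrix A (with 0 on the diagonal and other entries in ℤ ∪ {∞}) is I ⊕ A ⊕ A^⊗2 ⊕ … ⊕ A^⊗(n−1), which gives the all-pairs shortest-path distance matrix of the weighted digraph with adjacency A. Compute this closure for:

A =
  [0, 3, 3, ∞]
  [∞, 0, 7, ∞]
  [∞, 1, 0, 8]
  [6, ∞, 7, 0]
Closure =
  [0, 3, 3, 11]
  [21, 0, 7, 15]
  [14, 1, 0, 8]
  [6, 8, 7, 0]

This is the Floyd-Warshall all-pairs shortest-path computation. For each intermediate vertex k = 0, 1, …, 3, update dist[i][j] ← min(dist[i][j], dist[i][k] + dist[k][j]). The final matrix gives, for each (i, j), the minimum total weight of any directed path from i to j (possibly empty when i = j).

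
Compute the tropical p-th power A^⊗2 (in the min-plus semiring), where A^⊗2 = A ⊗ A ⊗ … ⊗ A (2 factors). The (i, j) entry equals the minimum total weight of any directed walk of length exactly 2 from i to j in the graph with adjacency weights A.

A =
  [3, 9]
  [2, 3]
A^⊗2 =
  [6, 12]
  [5, 6]

Each entry (A^⊗2)_ij equals the minimum over all length-2 walks i = v_0 → v_1 → … → v_2 = j of Σ_t A[v_t][v_{t+1}]. For example, for (i, j) = (0, 1) we minimise over 2 possible intermediate vertex sequences; the minimum is 12, attained along the walk 0 → 0 → 1.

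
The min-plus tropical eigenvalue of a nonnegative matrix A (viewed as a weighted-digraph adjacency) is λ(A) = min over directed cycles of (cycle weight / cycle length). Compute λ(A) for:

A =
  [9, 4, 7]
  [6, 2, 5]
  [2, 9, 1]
λ(A) = 1

Enumerate directed cycles and compute their means (weight / length). Sample:
  cycle 0 → 0: weight = 9, length = 1, mean = 9/1 ≈ 9.000
  cycle 1 → 1: weight = 2, length = 1, mean = 2/1 ≈ 2.000
  cycle 2 → 2: weight = 1, length = 1, mean = 1/1 ≈ 1.000
  cycle 0 → 1 → 0: weight = 10, length = 2, mean = 10/2 ≈ 5.000
  cycle 0 → 2 → 0: weight = 9, length = 2, mean = 9/2 ≈ 4.500
  cycle 1 → 0 → 1: weight = 10, length = 2, mean = 10/2 ≈ 5.000
Minimum mean = 1.000, attained e.g. along the cycle 2 → 2 with weight 1 and length 1. So λ(A) = 1/1 = 1.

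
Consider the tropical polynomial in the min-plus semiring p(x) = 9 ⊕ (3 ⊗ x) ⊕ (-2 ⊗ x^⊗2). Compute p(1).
p(1) = 0

A tropical monomial a ⊗ x^⊗i evaluates to a + i · x. Evaluating each term at x = 1:
  Term 0 contributes 9 + 0 · 1 = 9
  Term 1 contributes 3 + 1 · 1 = 4
  Term 2 contributes -2 + 2 · 1 = 0
p(1) = ⊕ of these = min[9, 4, 0] = 0.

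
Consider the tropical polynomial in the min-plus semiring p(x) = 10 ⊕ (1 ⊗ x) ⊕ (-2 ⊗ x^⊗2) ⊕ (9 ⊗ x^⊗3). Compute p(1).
p(1) = 0

A tropical monomial a ⊗ x^⊗i evaluates to a + i · x. Evaluating each term at x = 1:
  Term 0 contributes 10 + 0 · 1 = 10
  Term 1 contributes 1 + 1 · 1 = 2
  Term 2 contributes -2 + 2 · 1 = 0
  Term 3 contributes 9 + 3 · 1 = 12
p(1) = ⊕ of these = min[10, 2, 0, 12] = 0.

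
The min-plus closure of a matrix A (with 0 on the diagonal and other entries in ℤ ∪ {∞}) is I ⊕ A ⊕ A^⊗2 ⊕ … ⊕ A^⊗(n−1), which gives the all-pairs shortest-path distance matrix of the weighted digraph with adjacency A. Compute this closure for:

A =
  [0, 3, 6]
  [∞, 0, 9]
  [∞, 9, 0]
Closure =
  [0, 3, 6]
  [∞, 0, 9]
  [∞, 9, 0]

This is the Floyd-Warshall all-pairs shortest-path computation. For each intermediate vertex k = 0, 1, …, 2, update dist[i][j] ← min(dist[i][j], dist[i][k] + dist[k][j]). The final matrix gives, for each (i, j), the minimum total weight of any directed path from i to j (possibly empty when i = j).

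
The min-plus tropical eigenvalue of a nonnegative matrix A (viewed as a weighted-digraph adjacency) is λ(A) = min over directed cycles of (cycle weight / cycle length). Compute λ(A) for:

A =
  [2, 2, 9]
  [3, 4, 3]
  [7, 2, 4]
λ(A) = 2

Enumerate directed cycles and compute their means (weight / length). Sample:
  cycle 0 → 0: weight = 2, length = 1, mean = 2/1 ≈ 2.000
  cycle 1 → 1: weight = 4, length = 1, mean = 4/1 ≈ 4.000
  cycle 2 → 2: weight = 4, length = 1, mean = 4/1 ≈ 4.000
  cycle 0 → 1 → 0: weight = 5, length = 2, mean = 5/2 ≈ 2.500
  cycle 0 → 2 → 0: weight = 16, length = 2, mean = 16/2 ≈ 8.000
  cycle 1 → 0 → 1: weight = 5, length = 2, mean = 5/2 ≈ 2.500
Minimum mean = 2.000, attained e.g. along the cycle 0 → 0 with weight 2 and length 1. So λ(A) = 2/1 = 2.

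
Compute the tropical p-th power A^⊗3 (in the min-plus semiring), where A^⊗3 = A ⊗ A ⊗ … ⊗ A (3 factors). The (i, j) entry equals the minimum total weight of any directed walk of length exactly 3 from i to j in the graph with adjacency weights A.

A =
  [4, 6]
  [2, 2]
A^⊗3 =
  [10, 10]
  [6, 6]

Each entry (A^⊗3)_ij equals the minimum over all length-3 walks i = v_0 → v_1 → … → v_3 = j of Σ_t A[v_t][v_{t+1}]. For example, for (i, j) = (0, 1) we minimise over 4 possible intermediate vertex sequences; the minimum is 10, attained along the walk 0 → 1 → 1 → 1.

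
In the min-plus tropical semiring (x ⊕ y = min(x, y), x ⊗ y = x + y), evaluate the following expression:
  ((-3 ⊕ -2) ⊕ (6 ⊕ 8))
((-3 ⊕ -2) ⊕ (6 ⊕ 8)) = -3

Expand innermost to outermost. Recall ⊕ takes the minimum of its arguments and ⊗ takes their sum. Working out the expression ((-3 ⊕ -2) ⊕ (6 ⊕ 8)) gives -3.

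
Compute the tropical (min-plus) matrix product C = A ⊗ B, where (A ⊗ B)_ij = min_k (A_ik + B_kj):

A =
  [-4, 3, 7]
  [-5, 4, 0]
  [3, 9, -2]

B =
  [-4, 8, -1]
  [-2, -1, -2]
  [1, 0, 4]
A ⊗ B =
  [-8, 2, -5]
  [-9, 0, -6]
  [-1, -2, 2]

Apply the min-plus product entry-by-entry:
  C[0][0] = min over k of (A[0][0] + B[0][0] = -4 + -4 = -8, A[0][1] + B[1][0] = 3 + -2 = 1, A[0][2] + B[2][0] = 7 + 1 = 8) = -8 (attained at k = 0)
  C[0][1] = min over k of (A[0][0] + B[0][1] = -4 + 8 = 4, A[0][1] + B[1][1] = 3 + -1 = 2, A[0][2] + B[2][1] = 7 + 0 = 7) = 2 (attained at k = 1)
  C[0][2] = min over k of (A[0][0] + B[0][2] = -4 + -1 = -5, A[0][1] + B[1][2] = 3 + -2 = 1, A[0][2] + B[2][2] = 7 + 4 = 11) = -5 (attained at k = 0)
  C[1][0] = min over k of (A[1][0] + B[0][0] = -5 + -4 = -9, A[1][1] + B[1][0] = 4 + -2 = 2, A[1][2] + B[2][0] = 0 + 1 = 1) = -9 (attained at k = 0)
  C[1][1] = min over k of (A[1][0] + B[0][1] = -5 + 8 = 3, A[1][1] + B[1][1] = 4 + -1 = 3, A[1][2] + B[2][1] = 0 + 0 = 0) = 0 (attained at k = 2)
  C[1][2] = min over k of (A[1][0] + B[0][2] = -5 + -1 = -6, A[1][1] + B[1][2] = 4 + -2 = 2, A[1][2] + B[2][2] = 0 + 4 = 4) = -6 (attained at k = 0)
  C[2][0] = min over k of (A[2][0] + B[0][0] = 3 + -4 = -1, A[2][1] + B[1][0] = 9 + -2 = 7, A[2][2] + B[2][0] = -2 + 1 = -1) = -1 (attained at k = 0)
  C[2][1] = min over k of (A[2][0] + B[0][1] = 3 + 8 = 11, A[2][1] + B[1][1] = 9 + -1 = 8, A[2][2] + B[2][1] = -2 + 0 = -2) = -2 (attained at k = 2)
  C[2][2] = min over k of (A[2][0] + B[0][2] = 3 + -1 = 2, A[2][1] + B[1][2] = 9 + -2 = 7, A[2][2] + B[2][2] = -2 + 4 = 2) = 2 (attained at k = 0)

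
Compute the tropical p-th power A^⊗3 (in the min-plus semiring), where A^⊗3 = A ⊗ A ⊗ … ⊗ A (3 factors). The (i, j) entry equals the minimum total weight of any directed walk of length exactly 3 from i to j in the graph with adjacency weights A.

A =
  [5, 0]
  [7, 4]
A^⊗3 =
  [11, 7]
  [14, 11]

Each entry (A^⊗3)_ij equals the minimum over all length-3 walks i = v_0 → v_1 → … → v_3 = j of Σ_t A[v_t][v_{t+1}]. For example, for (i, j) = (0, 1) we minimise over 4 possible intermediate vertex sequences; the minimum is 7, attained along the walk 0 → 1 → 0 → 1.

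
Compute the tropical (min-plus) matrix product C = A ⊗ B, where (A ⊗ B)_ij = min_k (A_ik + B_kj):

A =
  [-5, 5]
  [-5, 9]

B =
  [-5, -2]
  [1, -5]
A ⊗ B =
  [-10, -7]
  [-10, -7]

Apply the min-plus product entry-by-entry:
  C[0][0] = min over k of (A[0][0] + B[0][0] = -5 + -5 = -10, A[0][1] + B[1][0] = 5 + 1 = 6) = -10 (attained at k = 0)
  C[0][1] = min over k of (A[0][0] + B[0][1] = -5 + -2 = -7, A[0][1] + B[1][1] = 5 + -5 = 0) = -7 (attained at k = 0)
  C[1][0] = min over k of (A[1][0] + B[0][0] = -5 + -5 = -10, A[1][1] + B[1][0] = 9 + 1 = 10) = -10 (attained at k = 0)
  C[1][1] = min over k of (A[1][0] + B[0][1] = -5 + -2 = -7, A[1][1] + B[1][1] = 9 + -5 = 4) = -7 (attained at k = 0)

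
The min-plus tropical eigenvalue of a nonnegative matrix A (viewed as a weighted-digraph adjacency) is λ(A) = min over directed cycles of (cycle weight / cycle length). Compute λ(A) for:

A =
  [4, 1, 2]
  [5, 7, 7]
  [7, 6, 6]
λ(A) = 3

Enumerate directed cycles and compute their means (weight / length). Sample:
  cycle 0 → 0: weight = 4, length = 1, mean = 4/1 ≈ 4.000
  cycle 1 → 1: weight = 7, length = 1, mean = 7/1 ≈ 7.000
  cycle 2 → 2: weight = 6, length = 1, mean = 6/1 ≈ 6.000
  cycle 0 → 1 → 0: weight = 6, length = 2, mean = 6/2 ≈ 3.000
  cycle 0 → 2 → 0: weight = 9, length = 2, mean = 9/2 ≈ 4.500
  cycle 1 → 0 → 1: weight = 6, length = 2, mean = 6/2 ≈ 3.000
Minimum mean = 3.000, attained e.g. along the cycle 0 → 1 → 0 with weight 6 and length 2. So λ(A) = 6/2 = 3.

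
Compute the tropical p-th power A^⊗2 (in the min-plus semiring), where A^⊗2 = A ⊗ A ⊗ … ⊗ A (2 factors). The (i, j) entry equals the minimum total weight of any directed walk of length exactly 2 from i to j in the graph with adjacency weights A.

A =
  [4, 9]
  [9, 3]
A^⊗2 =
  [8, 12]
  [12, 6]

Each entry (A^⊗2)_ij equals the minimum over all length-2 walks i = v_0 → v_1 → … → v_2 = j of Σ_t A[v_t][v_{t+1}]. For example, for (i, j) = (0, 1) we minimise over 2 possible intermediate vertex sequences; the minimum is 12, attained along the walk 0 → 1 → 1.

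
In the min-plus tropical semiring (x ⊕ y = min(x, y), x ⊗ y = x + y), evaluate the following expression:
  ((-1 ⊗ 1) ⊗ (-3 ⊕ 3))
((-1 ⊗ 1) ⊗ (-3 ⊕ 3)) = -3

Expand innermost to outermost. Recall ⊕ takes the minimum of its arguments and ⊗ takes their sum. Working out the expression ((-1 ⊗ 1) ⊗ (-3 ⊕ 3)) gives -3.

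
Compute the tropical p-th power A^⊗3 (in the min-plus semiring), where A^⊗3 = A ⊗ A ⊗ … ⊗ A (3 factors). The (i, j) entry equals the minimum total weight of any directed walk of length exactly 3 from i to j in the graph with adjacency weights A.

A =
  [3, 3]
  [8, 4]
A^⊗3 =
  [9, 9]
  [14, 12]

Each entry (A^⊗3)_ij equals the minimum over all length-3 walks i = v_0 → v_1 → … → v_3 = j of Σ_t A[v_t][v_{t+1}]. For example, for (i, j) = (0, 1) we minimise over 4 possible intermediate vertex sequences; the minimum is 9, attained along the walk 0 → 0 → 0 → 1.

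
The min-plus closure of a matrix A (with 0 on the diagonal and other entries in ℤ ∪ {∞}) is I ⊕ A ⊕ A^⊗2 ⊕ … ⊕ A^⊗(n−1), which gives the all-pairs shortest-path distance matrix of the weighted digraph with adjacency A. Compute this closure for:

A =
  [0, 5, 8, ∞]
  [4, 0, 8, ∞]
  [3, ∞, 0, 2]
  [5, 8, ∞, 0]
Closure =
  [0, 5, 8, 10]
  [4, 0, 8, 10]
  [3, 8, 0, 2]
  [5, 8, 13, 0]

This is the Floyd-Warshall all-pairs shortest-path computation. For each intermediate vertex k = 0, 1, …, 3, update dist[i][j] ← min(dist[i][j], dist[i][k] + dist[k][j]). The final matrix gives, for each (i, j), the minimum total weight of any directed path from i to j (possibly empty when i = j).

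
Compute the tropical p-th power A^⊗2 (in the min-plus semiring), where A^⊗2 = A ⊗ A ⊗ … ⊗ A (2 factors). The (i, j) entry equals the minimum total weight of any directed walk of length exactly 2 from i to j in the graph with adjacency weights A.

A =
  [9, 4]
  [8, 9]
A^⊗2 =
  [12, 13]
  [17, 12]

Each entry (A^⊗2)_ij equals the minimum over all length-2 walks i = v_0 → v_1 → … → v_2 = j of Σ_t A[v_t][v_{t+1}]. For example, for (i, j) = (0, 1) we minimise over 2 possible intermediate vertex sequences; the minimum is 13, attained along the walk 0 → 0 → 1.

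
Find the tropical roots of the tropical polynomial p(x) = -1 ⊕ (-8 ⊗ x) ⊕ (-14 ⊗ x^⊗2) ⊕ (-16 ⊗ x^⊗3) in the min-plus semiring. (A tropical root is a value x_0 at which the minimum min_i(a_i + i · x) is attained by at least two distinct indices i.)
Roots: {2, 6, 7}

Each tropical root is a break point of the lower envelope of the lines y = a_i + i · x (there are 4 lines, with slopes 0, 1, ..., 3). Only the lines that attain the minimum somewhere contribute to roots; other lines are dominated. Here the surviving (envelope) indices are i = 3, i = 2, i = 1, i = 0.
Intersections between consecutive envelope lines give the roots: for adjacent envelope indices i < j the intersection is x = (a_i − a_j) / (j − i). Reading off the sorted break points: {2, 6, 7}.
Verification: at each break x_0, at least two indices attain the minimum of min_i(a_i + i · x_0).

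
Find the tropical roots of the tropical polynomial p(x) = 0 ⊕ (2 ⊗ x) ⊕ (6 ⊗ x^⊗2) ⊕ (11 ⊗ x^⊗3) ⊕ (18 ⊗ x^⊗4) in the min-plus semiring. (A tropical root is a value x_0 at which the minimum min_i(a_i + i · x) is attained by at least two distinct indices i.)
Roots: {-7, -5, -4, -2}

Each tropical root is a break point of the lower envelope of the lines y = a_i + i · x (there are 5 lines, with slopes 0, 1, ..., 4). Only the lines that attain the minimum somewhere contribute to roots; other lines are dominated. Here the surviving (envelope) indices are i = 4, i = 3, i = 2, i = 1, i = 0.
Intersections between consecutive envelope lines give the roots: for adjacent envelope indices i < j the intersection is x = (a_i − a_j) / (j − i). Reading off the sorted break points: {-7, -5, -4, -2}.
Verification: at each break x_0, at least two indices attain the minimum of min_i(a_i + i · x_0).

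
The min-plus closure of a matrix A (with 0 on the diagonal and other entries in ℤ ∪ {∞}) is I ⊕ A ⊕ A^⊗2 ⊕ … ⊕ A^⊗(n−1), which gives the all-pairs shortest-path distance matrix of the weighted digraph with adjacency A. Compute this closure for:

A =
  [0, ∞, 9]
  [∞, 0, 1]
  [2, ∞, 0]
Closure =
  [0, ∞, 9]
  [3, 0, 1]
  [2, ∞, 0]

This is the Floyd-Warshall all-pairs shortest-path computation. For each intermediate vertex k = 0, 1, …, 2, update dist[i][j] ← min(dist[i][j], dist[i][k] + dist[k][j]). The final matrix gives, for each (i, j), the minimum total weight of any directed path from i to j (possibly empty when i = j).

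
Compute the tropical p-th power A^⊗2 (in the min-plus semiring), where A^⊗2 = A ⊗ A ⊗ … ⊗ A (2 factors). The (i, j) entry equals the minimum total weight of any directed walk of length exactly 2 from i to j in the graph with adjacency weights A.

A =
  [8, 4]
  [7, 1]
A^⊗2 =
  [11, 5]
  [8, 2]

Each entry (A^⊗2)_ij equals the minimum over all length-2 walks i = v_0 → v_1 → … → v_2 = j of Σ_t A[v_t][v_{t+1}]. For example, for (i, j) = (0, 1) we minimise over 2 possible intermediate vertex sequences; the minimum is 5, attained along the walk 0 → 1 → 1.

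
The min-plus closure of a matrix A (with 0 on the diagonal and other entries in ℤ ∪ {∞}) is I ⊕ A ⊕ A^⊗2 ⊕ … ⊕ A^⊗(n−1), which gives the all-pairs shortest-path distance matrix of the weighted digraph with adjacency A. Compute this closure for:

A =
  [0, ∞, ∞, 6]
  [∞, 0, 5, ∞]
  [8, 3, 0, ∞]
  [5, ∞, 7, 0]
Closure =
  [0, 16, 13, 6]
  [13, 0, 5, 19]
  [8, 3, 0, 14]
  [5, 10, 7, 0]

This is the Floyd-Warshall all-pairs shortest-path computation. For each intermediate vertex k = 0, 1, …, 3, update dist[i][j] ← min(dist[i][j], dist[i][k] + dist[k][j]). The final matrix gives, for each (i, j), the minimum total weight of any directed path from i to j (possibly empty when i = j).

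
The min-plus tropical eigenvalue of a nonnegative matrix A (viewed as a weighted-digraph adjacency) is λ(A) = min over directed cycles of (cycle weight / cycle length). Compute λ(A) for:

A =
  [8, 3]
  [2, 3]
λ(A) = 5/2

Enumerate directed cycles and compute their means (weight / length). Sample:
  cycle 0 → 0: weight = 8, length = 1, mean = 8/1 ≈ 8.000
  cycle 1 → 1: weight = 3, length = 1, mean = 3/1 ≈ 3.000
  cycle 0 → 1 → 0: weight = 5, length = 2, mean = 5/2 ≈ 2.500
  cycle 1 → 0 → 1: weight = 5, length = 2, mean = 5/2 ≈ 2.500
Minimum mean = 2.500, attained e.g. along the cycle 0 → 1 → 0 with weight 5 and length 2. So λ(A) = 5/2 = 5/2.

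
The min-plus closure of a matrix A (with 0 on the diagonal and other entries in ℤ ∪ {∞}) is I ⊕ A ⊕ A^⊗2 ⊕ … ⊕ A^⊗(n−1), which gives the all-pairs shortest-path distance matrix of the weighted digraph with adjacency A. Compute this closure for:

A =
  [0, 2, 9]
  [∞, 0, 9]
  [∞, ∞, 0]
Closure =
  [0, 2, 9]
  [∞, 0, 9]
  [∞, ∞, 0]

This is the Floyd-Warshall all-pairs shortest-path computation. For each intermediate vertex k = 0, 1, …, 2, update dist[i][j] ← min(dist[i][j], dist[i][k] + dist[k][j]). The final matrix gives, for each (i, j), the minimum total weight of any directed path from i to j (possibly empty when i = j).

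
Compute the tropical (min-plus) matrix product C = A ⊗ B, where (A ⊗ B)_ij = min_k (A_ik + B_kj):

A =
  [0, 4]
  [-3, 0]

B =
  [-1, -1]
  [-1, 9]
A ⊗ B =
  [-1, -1]
  [-4, -4]

Apply the min-plus product entry-by-entry:
  C[0][0] = min over k of (A[0][0] + B[0][0] = 0 + -1 = -1, A[0][1] + B[1][0] = 4 + -1 = 3) = -1 (attained at k = 0)
  C[0][1] = min over k of (A[0][0] + B[0][1] = 0 + -1 = -1, A[0][1] + B[1][1] = 4 + 9 = 13) = -1 (attained at k = 0)
  C[1][0] = min over k of (A[1][0] + B[0][0] = -3 + -1 = -4, A[1][1] + B[1][0] = 0 + -1 = -1) = -4 (attained at k = 0)
  C[1][1] = min over k of (A[1][0] + B[0][1] = -3 + -1 = -4, A[1][1] + B[1][1] = 0 + 9 = 9) = -4 (attained at k = 0)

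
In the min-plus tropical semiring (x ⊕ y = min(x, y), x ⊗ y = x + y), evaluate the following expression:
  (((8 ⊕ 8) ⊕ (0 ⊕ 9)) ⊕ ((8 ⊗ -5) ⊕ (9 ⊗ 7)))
(((8 ⊕ 8) ⊕ (0 ⊕ 9)) ⊕ ((8 ⊗ -5) ⊕ (9 ⊗ 7))) = 0

Expand innermost to outermost. Recall ⊕ takes the minimum of its arguments and ⊗ takes their sum. Working out the expression (((8 ⊕ 8) ⊕ (0 ⊕ 9)) ⊕ ((8 ⊗ -5) ⊕ (9 ⊗ 7))) gives 0.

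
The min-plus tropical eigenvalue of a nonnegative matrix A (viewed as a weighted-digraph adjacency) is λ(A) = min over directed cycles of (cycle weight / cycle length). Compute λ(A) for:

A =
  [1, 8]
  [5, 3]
λ(A) = 1

Enumerate directed cycles and compute their means (weight / length). Sample:
  cycle 0 → 0: weight = 1, length = 1, mean = 1/1 ≈ 1.000
  cycle 1 → 1: weight = 3, length = 1, mean = 3/1 ≈ 3.000
  cycle 0 → 1 → 0: weight = 13, length = 2, mean = 13/2 ≈ 6.500
  cycle 1 → 0 → 1: weight = 13, length = 2, mean = 13/2 ≈ 6.500
Minimum mean = 1.000, attained e.g. along the cycle 0 → 0 with weight 1 and length 1. So λ(A) = 1/1 = 1.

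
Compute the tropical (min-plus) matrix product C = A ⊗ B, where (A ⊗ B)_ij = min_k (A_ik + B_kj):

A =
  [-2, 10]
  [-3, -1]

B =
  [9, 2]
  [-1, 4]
A ⊗ B =
  [7, 0]
  [-2, -1]

Apply the min-plus product entry-by-entry:
  C[0][0] = min over k of (A[0][0] + B[0][0] = -2 + 9 = 7, A[0][1] + B[1][0] = 10 + -1 = 9) = 7 (attained at k = 0)
  C[0][1] = min over k of (A[0][0] + B[0][1] = -2 + 2 = 0, A[0][1] + B[1][1] = 10 + 4 = 14) = 0 (attained at k = 0)
  C[1][0] = min over k of (A[1][0] + B[0][0] = -3 + 9 = 6, A[1][1] + B[1][0] = -1 + -1 = -2) = -2 (attained at k = 1)
  C[1][1] = min over k of (A[1][0] + B[0][1] = -3 + 2 = -1, A[1][1] + B[1][1] = -1 + 4 = 3) = -1 (attained at k = 0)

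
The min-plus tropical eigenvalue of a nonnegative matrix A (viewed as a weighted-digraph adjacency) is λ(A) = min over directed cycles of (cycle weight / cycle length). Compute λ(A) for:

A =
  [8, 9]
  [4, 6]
λ(A) = 6

Enumerate directed cycles and compute their means (weight / length). Sample:
  cycle 0 → 0: weight = 8, length = 1, mean = 8/1 ≈ 8.000
  cycle 1 → 1: weight = 6, length = 1, mean = 6/1 ≈ 6.000
  cycle 0 → 1 → 0: weight = 13, length = 2, mean = 13/2 ≈ 6.500
  cycle 1 → 0 → 1: weight = 13, length = 2, mean = 13/2 ≈ 6.500
Minimum mean = 6.000, attained e.g. along the cycle 1 → 1 with weight 6 and length 1. So λ(A) = 6/1 = 6.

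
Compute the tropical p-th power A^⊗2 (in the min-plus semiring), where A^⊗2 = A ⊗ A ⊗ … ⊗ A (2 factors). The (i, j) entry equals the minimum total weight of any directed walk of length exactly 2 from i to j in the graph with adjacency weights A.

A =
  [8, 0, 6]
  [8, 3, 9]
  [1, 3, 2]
A^⊗2 =
  [7, 3, 8]
  [10, 6, 11]
  [3, 1, 4]

Each entry (A^⊗2)_ij equals the minimum over all length-2 walks i = v_0 → v_1 → … → v_2 = j of Σ_t A[v_t][v_{t+1}]. For example, for (i, j) = (0, 2) we minimise over 3 possible intermediate vertex sequences; the minimum is 8, attained along the walk 0 → 2 → 2.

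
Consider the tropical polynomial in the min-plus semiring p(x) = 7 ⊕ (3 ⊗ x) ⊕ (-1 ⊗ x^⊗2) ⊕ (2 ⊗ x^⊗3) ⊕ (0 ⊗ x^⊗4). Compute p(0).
p(0) = -1

A tropical monomial a ⊗ x^⊗i evaluates to a + i · x. Evaluating each term at x = 0:
  Term 0 contributes 7 + 0 · 0 = 7
  Term 1 contributes 3 + 1 · 0 = 3
  Term 2 contributes -1 + 2 · 0 = -1
  Term 3 contributes 2 + 3 · 0 = 2
  Term 4 contributes 0 + 4 · 0 = 0
p(0) = ⊕ of these = min[7, 3, -1, 2, 0] = -1.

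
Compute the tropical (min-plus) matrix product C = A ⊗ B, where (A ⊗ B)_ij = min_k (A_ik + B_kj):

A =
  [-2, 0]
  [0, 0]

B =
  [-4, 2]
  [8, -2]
A ⊗ B =
  [-6, -2]
  [-4, -2]

Apply the min-plus product entry-by-entry:
  C[0][0] = min over k of (A[0][0] + B[0][0] = -2 + -4 = -6, A[0][1] + B[1][0] = 0 + 8 = 8) = -6 (attained at k = 0)
  C[0][1] = min over k of (A[0][0] + B[0][1] = -2 + 2 = 0, A[0][1] + B[1][1] = 0 + -2 = -2) = -2 (attained at k = 1)
  C[1][0] = min over k of (A[1][0] + B[0][0] = 0 + -4 = -4, A[1][1] + B[1][0] = 0 + 8 = 8) = -4 (attained at k = 0)
  C[1][1] = min over k of (A[1][0] + B[0][1] = 0 + 2 = 2, A[1][1] + B[1][1] = 0 + -2 = -2) = -2 (attained at k = 1)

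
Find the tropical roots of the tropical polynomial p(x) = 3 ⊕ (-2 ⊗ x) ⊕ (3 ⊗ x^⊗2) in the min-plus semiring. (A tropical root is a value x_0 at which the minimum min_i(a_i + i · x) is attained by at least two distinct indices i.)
Roots: {-5, 5}

Each tropical root is a break point of the lower envelope of the lines y = a_i + i · x (there are 3 lines, with slopes 0, 1, ..., 2). Only the lines that attain the minimum somewhere contribute to roots; other lines are dominated. Here the surviving (envelope) indices are i = 2, i = 1, i = 0.
Intersections between consecutive envelope lines give the roots: for adjacent envelope indices i < j the intersection is x = (a_i − a_j) / (j − i). Reading off the sorted break points: {-5, 5}.
Verification: at each break x_0, at least two indices attain the minimum of min_i(a_i + i · x_0).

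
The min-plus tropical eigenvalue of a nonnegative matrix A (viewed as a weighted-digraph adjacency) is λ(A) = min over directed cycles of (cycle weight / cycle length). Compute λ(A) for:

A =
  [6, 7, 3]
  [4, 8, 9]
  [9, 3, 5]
λ(A) = 10/3

Enumerate directed cycles and compute their means (weight / length). Sample:
  cycle 0 → 0: weight = 6, length = 1, mean = 6/1 ≈ 6.000
  cycle 1 → 1: weight = 8, length = 1, mean = 8/1 ≈ 8.000
  cycle 2 → 2: weight = 5, length = 1, mean = 5/1 ≈ 5.000
  cycle 0 → 1 → 0: weight = 11, length = 2, mean = 11/2 ≈ 5.500
  cycle 0 → 2 → 0: weight = 12, length = 2, mean = 12/2 ≈ 6.000
  cycle 1 → 0 → 1: weight = 11, length = 2, mean = 11/2 ≈ 5.500
Minimum mean = 3.333, attained e.g. along the cycle 0 → 2 → 1 → 0 with weight 10 and length 3. So λ(A) = 10/3 = 10/3.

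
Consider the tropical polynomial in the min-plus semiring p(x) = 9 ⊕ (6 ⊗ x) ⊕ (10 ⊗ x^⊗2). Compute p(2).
p(2) = 8

A tropical monomial a ⊗ x^⊗i evaluates to a + i · x. Evaluating each term at x = 2:
  Term 0 contributes 9 + 0 · 2 = 9
  Term 1 contributes 6 + 1 · 2 = 8
  Term 2 contributes 10 + 2 · 2 = 14
p(2) = ⊕ of these = min[9, 8, 14] = 8.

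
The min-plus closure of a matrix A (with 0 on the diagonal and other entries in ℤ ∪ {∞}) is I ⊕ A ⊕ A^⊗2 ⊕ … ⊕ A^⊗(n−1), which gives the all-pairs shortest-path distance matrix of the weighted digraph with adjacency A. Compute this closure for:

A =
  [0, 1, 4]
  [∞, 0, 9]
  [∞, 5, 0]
Closure =
  [0, 1, 4]
  [∞, 0, 9]
  [∞, 5, 0]

This is the Floyd-Warshall all-pairs shortest-path computation. For each intermediate vertex k = 0, 1, …, 2, update dist[i][j] ← min(dist[i][j], dist[i][k] + dist[k][j]). The final matrix gives, for each (i, j), the minimum total weight of any directed path from i to j (possibly empty when i = j).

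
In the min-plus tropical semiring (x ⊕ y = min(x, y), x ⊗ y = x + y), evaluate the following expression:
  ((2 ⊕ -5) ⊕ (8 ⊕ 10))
((2 ⊕ -5) ⊕ (8 ⊕ 10)) = -5

Expand innermost to outermost. Recall ⊕ takes the minimum of its arguments and ⊗ takes their sum. Working out the expression ((2 ⊕ -5) ⊕ (8 ⊕ 10)) gives -5.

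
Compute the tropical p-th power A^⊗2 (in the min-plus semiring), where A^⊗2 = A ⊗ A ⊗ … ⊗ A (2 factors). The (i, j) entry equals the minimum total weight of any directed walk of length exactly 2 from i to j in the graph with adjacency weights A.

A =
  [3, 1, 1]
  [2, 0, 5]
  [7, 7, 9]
A^⊗2 =
  [3, 1, 4]
  [2, 0, 3]
  [9, 7, 8]

Each entry (A^⊗2)_ij equals the minimum over all length-2 walks i = v_0 → v_1 → … → v_2 = j of Σ_t A[v_t][v_{t+1}]. For example, for (i, j) = (0, 2) we minimise over 3 possible intermediate vertex sequences; the minimum is 4, attained along the walk 0 → 0 → 2.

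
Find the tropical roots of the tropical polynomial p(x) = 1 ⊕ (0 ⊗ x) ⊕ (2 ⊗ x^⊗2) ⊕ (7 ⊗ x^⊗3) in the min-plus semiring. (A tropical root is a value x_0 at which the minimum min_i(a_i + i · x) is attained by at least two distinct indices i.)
Roots: {-5, -2, 1}

Each tropical root is a break point of the lower envelope of the lines y = a_i + i · x (there are 4 lines, with slopes 0, 1, ..., 3). Only the lines that attain the minimum somewhere contribute to roots; other lines are dominated. Here the surviving (envelope) indices are i = 3, i = 2, i = 1, i = 0.
Intersections between consecutive envelope lines give the roots: for adjacent envelope indices i < j the intersection is x = (a_i − a_j) / (j − i). Reading off the sorted break points: {-5, -2, 1}.
Verification: at each break x_0, at least two indices attain the minimum of min_i(a_i + i · x_0).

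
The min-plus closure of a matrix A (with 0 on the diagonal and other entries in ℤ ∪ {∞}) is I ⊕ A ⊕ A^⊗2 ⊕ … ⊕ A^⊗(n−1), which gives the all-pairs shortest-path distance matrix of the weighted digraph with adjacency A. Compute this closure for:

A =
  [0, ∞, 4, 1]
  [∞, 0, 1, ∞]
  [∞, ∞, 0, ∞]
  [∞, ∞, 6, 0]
Closure =
  [0, ∞, 4, 1]
  [∞, 0, 1, ∞]
  [∞, ∞, 0, ∞]
  [∞, ∞, 6, 0]

This is the Floyd-Warshall all-pairs shortest-path computation. For each intermediate vertex k = 0, 1, …, 3, update dist[i][j] ← min(dist[i][j], dist[i][k] + dist[k][j]). The final matrix gives, for each (i, j), the minimum total weight of any directed path from i to j (possibly empty when i = j).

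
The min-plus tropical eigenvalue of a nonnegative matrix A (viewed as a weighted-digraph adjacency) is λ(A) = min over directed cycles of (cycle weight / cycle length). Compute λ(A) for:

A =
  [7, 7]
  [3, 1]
λ(A) = 1

Enumerate directed cycles and compute their means (weight / length). Sample:
  cycle 0 → 0: weight = 7, length = 1, mean = 7/1 ≈ 7.000
  cycle 1 → 1: weight = 1, length = 1, mean = 1/1 ≈ 1.000
  cycle 0 → 1 → 0: weight = 10, length = 2, mean = 10/2 ≈ 5.000
  cycle 1 → 0 → 1: weight = 10, length = 2, mean = 10/2 ≈ 5.000
Minimum mean = 1.000, attained e.g. along the cycle 1 → 1 with weight 1 and length 1. So λ(A) = 1/1 = 1.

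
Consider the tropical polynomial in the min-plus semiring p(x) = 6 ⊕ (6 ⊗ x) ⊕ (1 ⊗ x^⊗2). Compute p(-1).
p(-1) = -1

A tropical monomial a ⊗ x^⊗i evaluates to a + i · x. Evaluating each term at x = -1:
  Term 0 contributes 6 + 0 · -1 = 6
  Term 1 contributes 6 + 1 · -1 = 5
  Term 2 contributes 1 + 2 · -1 = -1
p(-1) = ⊕ of these = min[6, 5, -1] = -1.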